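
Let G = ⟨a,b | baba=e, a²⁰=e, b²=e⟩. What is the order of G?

Enumerate words in the generators, reducing via the relations: the distinct elements are
  {a, b, e, ab, a², a³, a⁴, a⁵, a⁶, a⁷, a⁸, a⁹, a²b, a³b, a¹², a¹³, a¹¹, a¹⁰, a¹⁴, a¹⁵, a¹⁶, a¹⁷, a¹⁸, a¹⁹, a⁴b, a⁵b, a⁶b, a⁷b, a⁸b, a⁹b, a¹²b, a¹³b, a¹¹b, a¹⁰b, a¹⁴b, a¹⁵b, a¹⁶b, a¹⁷b, a¹⁸b, a¹⁹b}.
No further products give new elements, so |G| = 40.

Answer: 40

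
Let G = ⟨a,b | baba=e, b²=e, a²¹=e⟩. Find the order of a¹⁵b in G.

Compute successive powers until reaching e:
  (a¹⁵b)¹ = a¹⁵b, (a¹⁵b)² = e.
The smallest positive k with (a¹⁵b)ᵏ = e is 2.

Answer: 2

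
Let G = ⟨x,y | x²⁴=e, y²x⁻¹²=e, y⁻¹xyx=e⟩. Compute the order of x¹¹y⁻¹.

Compute successive powers until reaching e:
  (x¹¹y⁻¹)¹ = x¹¹y⁻¹, (x¹¹y⁻¹)² = x¹², (x¹¹y⁻¹)³ = x¹¹y, (x¹¹y⁻¹)⁴ = e.
The smallest positive k with (x¹¹y⁻¹)ᵏ = e is 4.

Answer: 4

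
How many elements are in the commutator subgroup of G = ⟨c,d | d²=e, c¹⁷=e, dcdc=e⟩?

G' = [G, G] is generated by all commutators. The generator-pair commutators are: [c, d] = c².
The subgroup they normally generate is {e, c, c², c³, c⁴, c⁵, c⁶, c⁷, c⁸, c⁹, c¹⁰, c¹¹, c¹², c¹³, c¹⁴, c¹⁵, c¹⁶}, of order 17.
Check: |G/G'| = 34/17 = 2 is the order of the abelianisation.

Answer: 17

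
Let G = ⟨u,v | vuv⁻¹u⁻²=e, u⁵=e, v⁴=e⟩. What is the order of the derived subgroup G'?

G' = [G, G] is generated by all commutators. The generator-pair commutators are: [u, v] = u⁴.
The subgroup they normally generate is {e, u, u², u³, u⁴}, of order 5.
Check: |G/G'| = 20/5 = 4 is the order of the abelianisation.

Answer: 5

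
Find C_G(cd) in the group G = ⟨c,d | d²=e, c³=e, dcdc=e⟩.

⟨cd⟩ ⊆ C_G(cd) since powers of cd commute with cd; so |C_G(cd)| ≥ |⟨cd⟩| = 2.
By orbit–stabilizer, |C_G(cd)| = |G| / |conj. class of cd| = 6 / 3 = 2.
The 2 elements commuting with cd are {e, cd}.

Answer: {e, cd}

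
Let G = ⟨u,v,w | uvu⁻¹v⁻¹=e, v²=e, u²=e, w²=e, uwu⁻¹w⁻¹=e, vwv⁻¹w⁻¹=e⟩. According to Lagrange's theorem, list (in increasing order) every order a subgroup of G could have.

|G| = 8 = 2³. By Lagrange's theorem the order of any subgroup divides 8; the divisors of 8 are 1, 2, 4, 8.

Answer: 1, 2, 4, 8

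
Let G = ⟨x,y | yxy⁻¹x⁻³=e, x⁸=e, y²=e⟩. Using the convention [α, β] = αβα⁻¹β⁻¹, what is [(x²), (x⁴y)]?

[(x²), (x⁴y)] = (x²)·(x⁴y)·(x²)⁻¹·(x⁴y)⁻¹.
  (x²) · (x⁴y) = x⁶y
  (x⁶y) · (x⁶) = y
  y · (x⁴y) = x⁴

Answer: x⁴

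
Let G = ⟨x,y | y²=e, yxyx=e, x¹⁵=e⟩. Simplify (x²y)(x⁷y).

Compute (x²y) · (x⁷y) by multiplying left to right and reducing via the relations at each step:
  (x²y) · x⁷ = x¹⁰y
  (x¹⁰y) · y = x¹⁰

Answer: x¹⁰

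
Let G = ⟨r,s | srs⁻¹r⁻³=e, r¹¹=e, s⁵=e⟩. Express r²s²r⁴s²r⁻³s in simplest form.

Multiply left to right, reducing at each step:
  (r²) · s² = r²s²
  (r²s²) · r⁴ = r⁵s²
  (r⁵s²) · s² = r⁵s⁴
  (r⁵s⁴) · r⁻³ = r⁴s⁴
  (r⁴s⁴) · s = r⁴

Answer: r⁴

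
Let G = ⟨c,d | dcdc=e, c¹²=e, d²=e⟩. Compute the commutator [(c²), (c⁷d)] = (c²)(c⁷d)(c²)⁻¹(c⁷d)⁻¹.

[(c²), (c⁷d)] = (c²)·(c⁷d)·(c²)⁻¹·(c⁷d)⁻¹.
  (c²) · (c⁷d) = c⁹d
  (c⁹d) · (c¹⁰) = c¹¹d
  (c¹¹d) · (c⁷d) = c⁴

Answer: c⁴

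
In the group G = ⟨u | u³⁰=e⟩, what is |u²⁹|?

Compute successive powers until reaching e:
  (u²⁹)¹ = u²⁹, (u²⁹)² = u²⁸, (u²⁹)³ = u²⁷, (u²⁹)⁴ = u²⁶, (u²⁹)⁵ = u²⁵, (u²⁹)⁶ = u²⁴, (u²⁹)⁷ = u²³, (u²⁹)⁸ = u²², (u²⁹)⁹ = u²¹, (u²⁹)¹⁰ = u²⁰, (u²⁹)¹¹ = u¹⁹, (u²⁹)¹² = u¹⁸, (u²⁹)¹³ = u¹⁷, (u²⁹)¹⁴ = u¹⁶, (u²⁹)¹⁵ = u¹⁵, (u²⁹)¹⁶ = u¹⁴, (u²⁹)¹⁷ = u¹³, (u²⁹)¹⁸ = u¹², (u²⁹)¹⁹ = u¹¹, (u²⁹)²⁰ = u¹⁰, (u²⁹)²¹ = u⁹, (u²⁹)²² = u⁸, (u²⁹)²³ = u⁷, (u²⁹)²⁴ = u⁶, (u²⁹)²⁵ = u⁵, (u²⁹)²⁶ = u⁴, (u²⁹)²⁷ = u³, (u²⁹)²⁸ = u², (u²⁹)²⁹ = u, (u²⁹)³⁰ = e.
The smallest positive k with (u²⁹)ᵏ = e is 30.

Answer: 30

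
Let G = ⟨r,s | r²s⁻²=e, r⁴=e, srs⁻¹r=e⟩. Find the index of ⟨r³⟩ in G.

First find ord(r³) by computing successive powers:
  (r³)¹ = r³, (r³)² = r², (r³)³ = r, (r³)⁴ = e.
So |⟨r³⟩| = ord(r³) = 4. With |G| = 8, by Lagrange [G : ⟨r³⟩] = 8/4 = 2.

Answer: 2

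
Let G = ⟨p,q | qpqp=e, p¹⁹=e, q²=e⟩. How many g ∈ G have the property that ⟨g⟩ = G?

⟨g⟩ = G would require ord(g) = |G| = 38, but the maximum element order in G is 19 < 38. So G is not cyclic and no single element generates it: the count is 0.

Answer: 0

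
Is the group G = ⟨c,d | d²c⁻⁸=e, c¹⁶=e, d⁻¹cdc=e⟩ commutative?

c·d = cd but d·c = c⁷d⁻¹, so c·d ≠ d·c and G is not abelian.

Answer: No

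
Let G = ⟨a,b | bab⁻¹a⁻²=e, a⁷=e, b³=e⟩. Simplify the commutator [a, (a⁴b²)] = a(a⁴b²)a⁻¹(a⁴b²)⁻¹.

[a, (a⁴b²)] = a·(a⁴b²)·a⁻¹·(a⁴b²)⁻¹.
  a · (a⁴b²) = a⁵b²
  (a⁵b²) · (a⁶) = ab²
  (ab²) · (a⁶b) = a⁴

Answer: a⁴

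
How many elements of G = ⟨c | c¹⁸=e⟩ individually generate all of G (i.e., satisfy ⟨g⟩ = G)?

G is cyclic of order 18. An element generates G iff its order is 18, and a cyclic group of order 18 has exactly φ(18) = 6 such elements.

Answer: 6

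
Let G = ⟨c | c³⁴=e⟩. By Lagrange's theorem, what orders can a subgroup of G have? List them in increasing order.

|G| = 34 = 2 · 17. By Lagrange's theorem the order of any subgroup divides 34; the divisors of 34 are 1, 2, 17, 34.

Answer: 1, 2, 17, 34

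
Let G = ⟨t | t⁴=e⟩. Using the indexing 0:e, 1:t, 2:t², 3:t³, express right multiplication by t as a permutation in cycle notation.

(0 1 2 3)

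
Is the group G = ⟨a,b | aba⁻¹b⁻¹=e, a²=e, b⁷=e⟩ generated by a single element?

|G| = 14. The element ab has order 14 (its powers give 14 distinct elements), so ⟨ab⟩ = G and G is cyclic.

Answer: Yes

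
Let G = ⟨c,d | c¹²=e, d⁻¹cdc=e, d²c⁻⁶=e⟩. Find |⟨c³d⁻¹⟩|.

|⟨c³d⁻¹⟩| equals the order of c³d⁻¹. Compute successive powers until reaching e:
  (c³d⁻¹)¹ = c³d⁻¹, (c³d⁻¹)² = c⁶, (c³d⁻¹)³ = c³d, (c³d⁻¹)⁴ = e.
The smallest positive k with (c³d⁻¹)ᵏ = e is 4, so |⟨c³d⁻¹⟩| = 4.

Answer: 4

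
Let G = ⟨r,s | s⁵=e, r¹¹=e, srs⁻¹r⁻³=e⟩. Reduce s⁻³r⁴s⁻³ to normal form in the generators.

Multiply left to right, reducing at each step:
  (s²) · r⁴ = r³s²
  (r³s²) · s⁻³ = r³s⁴

Answer: r³s⁴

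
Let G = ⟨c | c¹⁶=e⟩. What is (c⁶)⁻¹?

The order of (c⁶) is 8 (smallest k with (c⁶)ᵏ = e), so (c⁶)⁻¹ = (c⁶)⁷ = c¹⁰.
Check: (c⁶) · (c¹⁰) → (c⁶) · c¹⁰ = e, giving e as required.

Answer: c¹⁰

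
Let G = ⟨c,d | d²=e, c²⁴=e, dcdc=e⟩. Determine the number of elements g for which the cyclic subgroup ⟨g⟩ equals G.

⟨g⟩ = G would require ord(g) = |G| = 48, but the maximum element order in G is 24 < 48. So G is not cyclic and no single element generates it: the count is 0.

Answer: 0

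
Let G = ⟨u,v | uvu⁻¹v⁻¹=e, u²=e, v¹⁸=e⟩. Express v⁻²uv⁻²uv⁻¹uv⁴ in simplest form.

Multiply left to right, reducing at each step:
  (v¹⁶) · u = uv¹⁶
  (uv¹⁶) · v⁻² = uv¹⁴
  (uv¹⁴) · u = v¹⁴
  (v¹⁴) · v⁻¹ = v¹³
  (v¹³) · u = uv¹³
  (uv¹³) · v⁴ = uv¹⁷

Answer: uv¹⁷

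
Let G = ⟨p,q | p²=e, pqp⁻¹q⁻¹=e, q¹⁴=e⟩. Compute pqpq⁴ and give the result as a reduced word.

Multiply left to right, reducing at each step:
  p · q = pq
  (pq) · p = q
  q · q⁴ = q⁵

Answer: q⁵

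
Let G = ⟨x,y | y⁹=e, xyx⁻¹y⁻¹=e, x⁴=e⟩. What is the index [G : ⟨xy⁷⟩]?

First find ord(xy⁷) by computing successive powers:
  (xy⁷)¹ = xy⁷, (xy⁷)² = x²y⁵, (xy⁷)³ = x³y³, (xy⁷)⁴ = y, (xy⁷)⁵ = xy⁸, (xy⁷)⁶ = x²y⁶, (xy⁷)⁷ = x³y⁴, (xy⁷)⁸ = y², (xy⁷)⁹ = x, (xy⁷)¹⁰ = x²y⁷, (xy⁷)¹¹ = x³y⁵, (xy⁷)¹² = y³, (xy⁷)¹³ = xy, (xy⁷)¹⁴ = x²y⁸, (xy⁷)¹⁵ = x³y⁶, (xy⁷)¹⁶ = y⁴, (xy⁷)¹⁷ = xy², (xy⁷)¹⁸ = x², (xy⁷)¹⁹ = x³y⁷, (xy⁷)²⁰ = y⁵, (xy⁷)²¹ = xy³, (xy⁷)²² = x²y, (xy⁷)²³ = x³y⁸, (xy⁷)²⁴ = y⁶, (xy⁷)²⁵ = xy⁴, (xy⁷)²⁶ = x²y², (xy⁷)²⁷ = x³, (xy⁷)²⁸ = y⁷, (xy⁷)²⁹ = xy⁵, (xy⁷)³⁰ = x²y³, (xy⁷)³¹ = x³y, (xy⁷)³² = y⁸, (xy⁷)³³ = xy⁶, (xy⁷)³⁴ = x²y⁴, (xy⁷)³⁵ = x³y², (xy⁷)³⁶ = e.
So |⟨xy⁷⟩| = ord(xy⁷) = 36. With |G| = 36, by Lagrange [G : ⟨xy⁷⟩] = 36/36 = 1.

Answer: 1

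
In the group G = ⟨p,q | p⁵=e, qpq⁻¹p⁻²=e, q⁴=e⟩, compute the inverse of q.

The order of q is 4 (smallest k with qᵏ = e), so q⁻¹ = q³ = q³.
Check: q · (q³) → q · q³ = e, giving e as required.

Answer: q³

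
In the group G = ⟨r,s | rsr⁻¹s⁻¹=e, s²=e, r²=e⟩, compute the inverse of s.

The order of s is 2 (smallest k with sᵏ = e), so s⁻¹ = s¹ = s.
Check: s · s → s · s = e, giving e as required.

Answer: s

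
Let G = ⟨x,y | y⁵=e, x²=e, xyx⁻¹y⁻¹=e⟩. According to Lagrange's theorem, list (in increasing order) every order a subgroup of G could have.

|G| = 10 = 2 · 5. By Lagrange's theorem the order of any subgroup divides 10; the divisors of 10 are 1, 2, 5, 10.

Answer: 1, 2, 5, 10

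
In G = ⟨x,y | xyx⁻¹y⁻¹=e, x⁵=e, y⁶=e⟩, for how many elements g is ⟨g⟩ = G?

G is cyclic of order 30. An element generates G iff its order is 30, and a cyclic group of order 30 has exactly φ(30) = 8 such elements.

Answer: 8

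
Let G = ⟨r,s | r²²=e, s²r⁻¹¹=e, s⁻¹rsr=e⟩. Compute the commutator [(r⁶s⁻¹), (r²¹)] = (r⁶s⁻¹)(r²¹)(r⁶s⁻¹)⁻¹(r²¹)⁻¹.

[(r⁶s⁻¹), (r²¹)] = (r⁶s⁻¹)·(r²¹)·(r⁶s⁻¹)⁻¹·(r²¹)⁻¹.
  (r⁶s⁻¹) · (r²¹) = r⁷s⁻¹
  (r⁷s⁻¹) · (r⁶s) = r
  r · r = r²

Answer: r²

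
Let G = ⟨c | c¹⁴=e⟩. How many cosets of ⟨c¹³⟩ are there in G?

First find ord(c¹³) by computing successive powers:
  (c¹³)¹ = c¹³, (c¹³)² = c¹², (c¹³)³ = c¹¹, (c¹³)⁴ = c¹⁰, (c¹³)⁵ = c⁹, (c¹³)⁶ = c⁸, (c¹³)⁷ = c⁷, (c¹³)⁸ = c⁶, (c¹³)⁹ = c⁵, (c¹³)¹⁰ = c⁴, (c¹³)¹¹ = c³, (c¹³)¹² = c², (c¹³)¹³ = c, (c¹³)¹⁴ = e.
So |⟨c¹³⟩| = ord(c¹³) = 14. With |G| = 14, by Lagrange [G : ⟨c¹³⟩] = 14/14 = 1.

Answer: 1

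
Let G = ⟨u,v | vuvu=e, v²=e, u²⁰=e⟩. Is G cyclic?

Every cyclic group is abelian. But u·v = uv while v·u = u¹⁹v, so u·v ≠ v·u and G is not abelian. Hence G is not cyclic.

Answer: No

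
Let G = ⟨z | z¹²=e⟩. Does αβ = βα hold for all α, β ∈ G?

G has a single generator, so G is cyclic and hence abelian.

Answer: Yes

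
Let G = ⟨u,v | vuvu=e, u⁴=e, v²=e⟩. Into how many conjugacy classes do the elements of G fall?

The conjugacy classes (representative and size) are:
  [e] (size 1), [u] (size 2), [u²] (size 1), [u²v] (size 2), [u³v] (size 2).
Class equation: 1 + 2 + 1 + 2 + 2 = 8 = |G|. So G has 5 conjugacy classes.

Answer: 5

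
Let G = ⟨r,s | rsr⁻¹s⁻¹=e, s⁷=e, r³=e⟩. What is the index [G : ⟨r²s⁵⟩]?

First find ord(r²s⁵) by computing successive powers:
  (r²s⁵)¹ = r²s⁵, (r²s⁵)² = rs³, (r²s⁵)³ = s, (r²s⁵)⁴ = r²s⁶, (r²s⁵)⁵ = rs⁴, (r²s⁵)⁶ = s², (r²s⁵)⁷ = r², (r²s⁵)⁸ = rs⁵, (r²s⁵)⁹ = s³, (r²s⁵)¹⁰ = r²s, (r²s⁵)¹¹ = rs⁶, (r²s⁵)¹² = s⁴, (r²s⁵)¹³ = r²s², (r²s⁵)¹⁴ = r, (r²s⁵)¹⁵ = s⁵, (r²s⁵)¹⁶ = r²s³, (r²s⁵)¹⁷ = rs, (r²s⁵)¹⁸ = s⁶, (r²s⁵)¹⁹ = r²s⁴, (r²s⁵)²⁰ = rs², (r²s⁵)²¹ = e.
So |⟨r²s⁵⟩| = ord(r²s⁵) = 21. With |G| = 21, by Lagrange [G : ⟨r²s⁵⟩] = 21/21 = 1.

Answer: 1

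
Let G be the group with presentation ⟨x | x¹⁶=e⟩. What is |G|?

G is generated by a single element, so G is cyclic. The relator gives x¹⁶ = e and no smaller power is forced to be e, so the 16 powers {e, x, x², x³, x⁴, x⁵, x⁶, x⁷, x⁸, x⁹, x¹², x¹³, x¹¹, x¹⁰, x¹⁴, x¹⁵} are distinct. Hence |G| = 16.

Answer: 16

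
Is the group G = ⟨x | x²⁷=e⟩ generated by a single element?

|G| = 27. The element x has order 27 (its powers give 27 distinct elements), so ⟨x⟩ = G and G is cyclic.

Answer: Yes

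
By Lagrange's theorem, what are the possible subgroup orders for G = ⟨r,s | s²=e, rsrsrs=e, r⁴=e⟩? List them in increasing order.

|G| = 24 = 2³ · 3. By Lagrange's theorem the order of any subgroup divides 24; the divisors of 24 are 1, 2, 3, 4, 6, 8, 12, 24.

Answer: 1, 2, 3, 4, 6, 8, 12, 24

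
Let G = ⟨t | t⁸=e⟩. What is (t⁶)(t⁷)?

Compute (t⁶) · (t⁷) by multiplying left to right and reducing via the relations at each step:
  (t⁶) · t⁷ = t⁵

Answer: t⁵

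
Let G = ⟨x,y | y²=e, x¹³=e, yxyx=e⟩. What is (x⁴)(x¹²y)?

Compute (x⁴) · (x¹²y) by multiplying left to right and reducing via the relations at each step:
  (x⁴) · x¹² = x³
  (x³) · y = x³y

Answer: x³y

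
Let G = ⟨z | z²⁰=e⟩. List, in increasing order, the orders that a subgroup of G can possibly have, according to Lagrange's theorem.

|G| = 20 = 2² · 5. By Lagrange's theorem the order of any subgroup divides 20; the divisors of 20 are 1, 2, 4, 5, 10, 20.

Answer: 1, 2, 4, 5, 10, 20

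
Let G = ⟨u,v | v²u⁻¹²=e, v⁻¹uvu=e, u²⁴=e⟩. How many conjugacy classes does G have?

The conjugacy classes (representative and size) are:
  [e] (size 1), [u] (size 2), [u²] (size 2), [u³] (size 2), [u⁴] (size 2), [u⁵] (size 2), [u¹⁸] (size 2), [u⁷] (size 2), [u¹⁶] (size 2), [u¹⁵] (size 2), [u¹⁴] (size 2), [u¹³] (size 2), [u¹²] (size 1), [u⁶v] (size 12), [u⁵v⁻¹] (size 12).
Class equation: 1 + 2 + 2 + 2 + 2 + 2 + 2 + 2 + 2 + 2 + 2 + 2 + 1 + 12 + 12 = 48 = |G|. So G has 15 conjugacy classes.

Answer: 15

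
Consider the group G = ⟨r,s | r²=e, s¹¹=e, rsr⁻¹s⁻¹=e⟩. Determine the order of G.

Enumerate words in the generators, reducing via the relations: the distinct elements are
  {e, r, s, rs, s², s³, s⁴, s⁵, s⁶, s⁷, s⁸, s⁹, rs², rs³, rs⁴, rs⁵, rs⁶, rs⁷, rs⁸, rs⁹, s¹⁰, rs¹⁰}.
No further products give new elements, so |G| = 22.

Answer: 22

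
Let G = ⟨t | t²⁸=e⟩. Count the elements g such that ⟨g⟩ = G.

G is cyclic of order 28. An element generates G iff its order is 28, and a cyclic group of order 28 has exactly φ(28) = 12 such elements.

Answer: 12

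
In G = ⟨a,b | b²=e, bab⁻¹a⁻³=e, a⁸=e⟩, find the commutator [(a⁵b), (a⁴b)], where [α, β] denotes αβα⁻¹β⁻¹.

[(a⁵b), (a⁴b)] = (a⁵b)·(a⁴b)·(a⁵b)⁻¹·(a⁴b)⁻¹.
  (a⁵b) · (a⁴b) = a
  a · (ab) = a²b
  (a²b) · (a⁴b) = a⁶

Answer: a⁶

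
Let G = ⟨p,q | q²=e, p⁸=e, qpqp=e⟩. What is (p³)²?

Compute successive powers of (p³), reducing at each step:
  (p³)²: (p³) · p³ = p⁶

Answer: p⁶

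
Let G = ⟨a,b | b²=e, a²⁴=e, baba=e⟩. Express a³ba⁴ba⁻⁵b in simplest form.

Multiply left to right, reducing at each step:
  (a³) · b = a³b
  (a³b) · a⁴ = a²³b
  (a²³b) · b = a²³
  (a²³) · a⁻⁵ = a¹⁸
  (a¹⁸) · b = a¹⁸b

Answer: a¹⁸b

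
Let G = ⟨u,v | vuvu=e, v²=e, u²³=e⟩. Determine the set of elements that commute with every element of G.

An element z ∈ Z(G) iff z commutes with every generator.
For example e is central: e·u = u = u·e; e·v = v = v·e.
Whereas u ∉ Z(G) since u·v = uv ≠ u²²v = v·u.
Checking each of the 46 elements this way gives Z(G) = {e}, of order 1.

Answer: {e}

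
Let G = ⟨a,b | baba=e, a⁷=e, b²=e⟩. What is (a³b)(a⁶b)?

Compute (a³b) · (a⁶b) by multiplying left to right and reducing via the relations at each step:
  (a³b) · a⁶ = a⁴b
  (a⁴b) · b = a⁴

Answer: a⁴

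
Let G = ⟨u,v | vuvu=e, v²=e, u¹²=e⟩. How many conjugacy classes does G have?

The conjugacy classes (representative and size) are:
  [e] (size 1), [u¹¹] (size 2), [u²] (size 2), [u⁹] (size 2), [u⁴] (size 2), [u⁵] (size 2), [u⁶] (size 1), [v] (size 6), [uv] (size 6).
Class equation: 1 + 2 + 2 + 2 + 2 + 2 + 1 + 6 + 6 = 24 = |G|. So G has 9 conjugacy classes.

Answer: 9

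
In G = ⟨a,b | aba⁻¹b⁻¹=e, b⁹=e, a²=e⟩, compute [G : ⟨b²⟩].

First find ord(b²) by computing successive powers:
  (b²)¹ = b², (b²)² = b⁴, (b²)³ = b⁶, (b²)⁴ = b⁸, (b²)⁵ = b, (b²)⁶ = b³, (b²)⁷ = b⁵, (b²)⁸ = b⁷, (b²)⁹ = e.
So |⟨b²⟩| = ord(b²) = 9. With |G| = 18, by Lagrange [G : ⟨b²⟩] = 18/9 = 2.

Answer: 2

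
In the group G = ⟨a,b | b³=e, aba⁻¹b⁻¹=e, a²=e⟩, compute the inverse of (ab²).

The order of (ab²) is 6 (smallest k with (ab²)ᵏ = e), so (ab²)⁻¹ = (ab²)⁵ = ab.
Check: (ab²) · (ab) → (ab²) · a = b²;   (b²) · b = e, giving e as required.

Answer: ab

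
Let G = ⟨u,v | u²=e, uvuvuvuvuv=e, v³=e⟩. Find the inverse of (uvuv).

The order of (uvuv) is 5 (smallest k with (uvuv)ᵏ = e), so (uvuv)⁻¹ = (uvuv)⁴ = v²uv²u.
Check: (uvuv) · (v²uv²u) → (uvuv) · v² = uvu;   (uvu) · u = uv;   (uv) · v² = u;   u · u = e, giving e as required.

Answer: v²uv²u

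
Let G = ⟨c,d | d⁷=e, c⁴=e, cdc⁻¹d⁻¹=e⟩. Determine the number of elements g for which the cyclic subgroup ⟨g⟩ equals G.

G is cyclic of order 28. An element generates G iff its order is 28, and a cyclic group of order 28 has exactly φ(28) = 12 such elements.

Answer: 12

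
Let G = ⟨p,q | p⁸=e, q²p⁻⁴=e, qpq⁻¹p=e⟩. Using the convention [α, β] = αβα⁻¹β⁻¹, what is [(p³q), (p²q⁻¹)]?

[(p³q), (p²q⁻¹)] = (p³q)·(p²q⁻¹)·(p³q)⁻¹·(p²q⁻¹)⁻¹.
  (p³q) · (p²q⁻¹) = p
  p · (p³q⁻¹) = q
  q · (p²q) = p²

Answer: p²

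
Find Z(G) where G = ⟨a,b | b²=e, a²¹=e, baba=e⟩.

An element z ∈ Z(G) iff z commutes with every generator.
For example e is central: e·a = a = a·e; e·b = b = b·e.
Whereas a ∉ Z(G) since a·b = ab ≠ a²⁰b = b·a.
Checking each of the 42 elements this way gives Z(G) = {e}, of order 1.

Answer: {e}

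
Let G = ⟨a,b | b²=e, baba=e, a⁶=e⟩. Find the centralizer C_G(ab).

⟨ab⟩ ⊆ C_G(ab) since powers of ab commute with ab; so |C_G(ab)| ≥ |⟨ab⟩| = 2.
By orbit–stabilizer, |C_G(ab)| = |G| / |conj. class of ab| = 12 / 3 = 4.
The 4 elements commuting with ab are {e, a³, ab, a⁴b}.

Answer: {e, a³, ab, a⁴b}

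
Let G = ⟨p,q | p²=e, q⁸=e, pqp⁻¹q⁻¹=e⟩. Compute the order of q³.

Compute successive powers until reaching e:
  (q³)¹ = q³, (q³)² = q⁶, (q³)³ = q, (q³)⁴ = q⁴, (q³)⁵ = q⁷, (q³)⁶ = q², (q³)⁷ = q⁵, (q³)⁸ = e.
The smallest positive k with (q³)ᵏ = e is 8.

Answer: 8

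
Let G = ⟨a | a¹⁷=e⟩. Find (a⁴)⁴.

Compute successive powers of (a⁴), reducing at each step:
  (a⁴)²: (a⁴) · a⁴ = a⁸
  (a⁴)³: (a⁸) · a⁴ = a¹²
  (a⁴)⁴: (a¹²) · a⁴ = a¹⁶

Answer: a¹⁶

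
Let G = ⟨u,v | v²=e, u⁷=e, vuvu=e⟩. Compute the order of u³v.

Compute successive powers until reaching e:
  (u³v)¹ = u³v, (u³v)² = e.
The smallest positive k with (u³v)ᵏ = e is 2.

Answer: 2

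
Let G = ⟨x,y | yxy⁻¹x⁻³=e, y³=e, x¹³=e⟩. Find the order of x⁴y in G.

Compute successive powers until reaching e:
  (x⁴y)¹ = x⁴y, (x⁴y)² = x³y², (x⁴y)³ = e.
The smallest positive k with (x⁴y)ᵏ = e is 3.

Answer: 3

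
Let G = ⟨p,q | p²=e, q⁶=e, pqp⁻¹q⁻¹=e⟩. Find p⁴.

Compute successive powers of p, reducing at each step:
  p²: p · p = e
  p³: e · p = p
  p⁴: p · p = e

Answer: e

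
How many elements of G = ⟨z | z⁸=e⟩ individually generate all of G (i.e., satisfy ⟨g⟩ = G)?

G is cyclic of order 8. An element generates G iff its order is 8, and a cyclic group of order 8 has exactly φ(8) = 4 such elements.

Answer: 4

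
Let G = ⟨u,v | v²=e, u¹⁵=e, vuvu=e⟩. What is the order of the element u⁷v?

Compute successive powers until reaching e:
  (u⁷v)¹ = u⁷v, (u⁷v)² = e.
The smallest positive k with (u⁷v)ᵏ = e is 2.

Answer: 2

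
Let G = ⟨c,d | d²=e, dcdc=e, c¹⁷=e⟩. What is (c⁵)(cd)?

Compute (c⁵) · (cd) by multiplying left to right and reducing via the relations at each step:
  (c⁵) · c = c⁶
  (c⁶) · d = c⁶d

Answer: c⁶d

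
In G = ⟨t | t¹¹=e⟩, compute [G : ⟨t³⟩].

First find ord(t³) by computing successive powers:
  (t³)¹ = t³, (t³)² = t⁶, (t³)³ = t⁹, (t³)⁴ = t, (t³)⁵ = t⁴, (t³)⁶ = t⁷, (t³)⁷ = t¹⁰, (t³)⁸ = t², (t³)⁹ = t⁵, (t³)¹⁰ = t⁸, (t³)¹¹ = e.
So |⟨t³⟩| = ord(t³) = 11. With |G| = 11, by Lagrange [G : ⟨t³⟩] = 11/11 = 1.

Answer: 1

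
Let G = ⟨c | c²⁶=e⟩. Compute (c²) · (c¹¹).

Compute (c²) · (c¹¹) by multiplying left to right and reducing via the relations at each step:
  (c²) · c¹¹ = c¹³

Answer: c¹³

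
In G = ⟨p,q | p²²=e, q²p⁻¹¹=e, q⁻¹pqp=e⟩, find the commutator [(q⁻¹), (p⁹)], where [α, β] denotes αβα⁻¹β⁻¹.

[(q⁻¹), (p⁹)] = (q⁻¹)·(p⁹)·(q⁻¹)⁻¹·(p⁹)⁻¹.
  (q⁻¹) · (p⁹) = p²q
  (p²q) · q = p¹³
  (p¹³) · (p¹³) = p⁴

Answer: p⁴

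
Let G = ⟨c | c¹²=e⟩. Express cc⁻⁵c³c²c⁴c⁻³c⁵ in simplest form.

Multiply left to right, reducing at each step:
  c · c⁻⁵ = c⁸
  (c⁸) · c³ = c¹¹
  (c¹¹) · c² = c
  c · c⁴ = c⁵
  (c⁵) · c⁻³ = c²
  (c²) · c⁵ = c⁷

Answer: c⁷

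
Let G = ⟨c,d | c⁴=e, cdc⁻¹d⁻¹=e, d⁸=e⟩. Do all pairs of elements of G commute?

Each pair of generators commutes: c·d = cd = d·c. Since the generators pairwise commute, every element of G commutes with every other, so G is abelian.

Answer: Yes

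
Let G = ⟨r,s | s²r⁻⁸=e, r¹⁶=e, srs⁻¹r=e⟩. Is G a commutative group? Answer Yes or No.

r·s = rs but s·r = r⁷s⁻¹, so r·s ≠ s·r and G is not abelian.

Answer: No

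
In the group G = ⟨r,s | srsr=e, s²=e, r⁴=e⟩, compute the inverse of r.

The order of r is 4 (smallest k with rᵏ = e), so r⁻¹ = r³ = r³.
Check: r · (r³) → r · r³ = e, giving e as required.

Answer: r³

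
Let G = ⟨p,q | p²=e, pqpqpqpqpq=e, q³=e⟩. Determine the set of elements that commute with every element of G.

An element z ∈ Z(G) iff z commutes with every generator.
For example e is central: e·p = p = p·e; e·q = q = q·e.
Whereas p ∉ Z(G) since p·q = pq ≠ qp = q·p.
Checking each of the 60 elements this way gives Z(G) = {e}, of order 1.

Answer: {e}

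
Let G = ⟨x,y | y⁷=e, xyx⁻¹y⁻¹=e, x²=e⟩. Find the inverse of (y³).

The order of (y³) is 7 (smallest k with (y³)ᵏ = e), so (y³)⁻¹ = (y³)⁶ = y⁴.
Check: (y³) · (y⁴) → (y³) · y⁴ = e, giving e as required.

Answer: y⁴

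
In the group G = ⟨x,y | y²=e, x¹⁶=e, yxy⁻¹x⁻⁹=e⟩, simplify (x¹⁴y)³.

Compute successive powers of (x¹⁴y), reducing at each step:
  (x¹⁴y)²: (x¹⁴y) · x¹⁴ = x¹²y;   (x¹²y) · y = x¹²
  (x¹⁴y)³: (x¹²) · x¹⁴ = x¹⁰;   (x¹⁰) · y = x¹⁰y

Answer: x¹⁰y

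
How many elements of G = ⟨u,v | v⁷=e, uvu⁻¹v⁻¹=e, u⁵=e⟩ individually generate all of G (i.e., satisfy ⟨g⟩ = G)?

G is cyclic of order 35. An element generates G iff its order is 35, and a cyclic group of order 35 has exactly φ(35) = 24 such elements.

Answer: 24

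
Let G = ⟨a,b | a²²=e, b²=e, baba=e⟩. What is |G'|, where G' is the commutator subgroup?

G' = [G, G] is generated by all commutators. The generator-pair commutators are: [a, b] = a².
The subgroup they normally generate is {e, a², a⁴, a⁶, a⁸, a¹⁰, a¹², a¹⁴, a¹⁶, a¹⁸, a²⁰}, of order 11.
Check: |G/G'| = 44/11 = 4 is the order of the abelianisation.

Answer: 11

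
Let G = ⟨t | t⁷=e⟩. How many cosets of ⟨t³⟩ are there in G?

First find ord(t³) by computing successive powers:
  (t³)¹ = t³, (t³)² = t⁶, (t³)³ = t², (t³)⁴ = t⁵, (t³)⁵ = t, (t³)⁶ = t⁴, (t³)⁷ = e.
So |⟨t³⟩| = ord(t³) = 7. With |G| = 7, by Lagrange [G : ⟨t³⟩] = 7/7 = 1.

Answer: 1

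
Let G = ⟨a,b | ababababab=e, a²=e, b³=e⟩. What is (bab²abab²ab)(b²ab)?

Compute (bab²abab²ab) · (b²ab) by multiplying left to right and reducing via the relations at each step:
  (bab²abab²ab) · b² = bab²abab²a
  (bab²abab²a) · a = bab²abab²
  (bab²abab²) · b = bab²aba

Answer: bab²aba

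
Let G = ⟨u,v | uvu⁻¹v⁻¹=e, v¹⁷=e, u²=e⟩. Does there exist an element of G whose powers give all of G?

|G| = 34. The element uv has order 34 (its powers give 34 distinct elements), so ⟨uv⟩ = G and G is cyclic.

Answer: Yes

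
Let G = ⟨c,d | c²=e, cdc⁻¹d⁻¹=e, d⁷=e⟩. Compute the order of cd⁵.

Compute successive powers until reaching e:
  (cd⁵)¹ = cd⁵, (cd⁵)² = d³, (cd⁵)³ = cd, (cd⁵)⁴ = d⁶, (cd⁵)⁵ = cd⁴, (cd⁵)⁶ = d², (cd⁵)⁷ = c, (cd⁵)⁸ = d⁵, (cd⁵)⁹ = cd³, (cd⁵)¹⁰ = d, (cd⁵)¹¹ = cd⁶, (cd⁵)¹² = d⁴, (cd⁵)¹³ = cd², (cd⁵)¹⁴ = e.
The smallest positive k with (cd⁵)ᵏ = e is 14.

Answer: 14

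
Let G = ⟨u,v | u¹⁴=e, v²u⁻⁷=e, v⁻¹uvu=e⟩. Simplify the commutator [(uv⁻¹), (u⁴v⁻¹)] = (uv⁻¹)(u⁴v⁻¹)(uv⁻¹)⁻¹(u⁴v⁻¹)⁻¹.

[(uv⁻¹), (u⁴v⁻¹)] = (uv⁻¹)·(u⁴v⁻¹)·(uv⁻¹)⁻¹·(u⁴v⁻¹)⁻¹.
  (uv⁻¹) · (u⁴v⁻¹) = u⁴
  (u⁴) · (uv) = u⁵v
  (u⁵v) · (u⁴v) = u⁸

Answer: u⁸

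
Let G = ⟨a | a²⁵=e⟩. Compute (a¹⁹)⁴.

Compute successive powers of (a¹⁹), reducing at each step:
  (a¹⁹)²: (a¹⁹) · a¹⁹ = a¹³
  (a¹⁹)³: (a¹³) · a¹⁹ = a⁷
  (a¹⁹)⁴: (a⁷) · a¹⁹ = a

Answer: a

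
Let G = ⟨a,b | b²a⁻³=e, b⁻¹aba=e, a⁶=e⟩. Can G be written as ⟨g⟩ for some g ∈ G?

Every cyclic group is abelian. But a·b = ab while b·a = a²b⁻¹, so a·b ≠ b·a and G is not abelian. Hence G is not cyclic.

Answer: No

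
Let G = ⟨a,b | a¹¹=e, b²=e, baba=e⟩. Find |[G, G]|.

G' = [G, G] is generated by all commutators. The generator-pair commutators are: [a, b] = a².
The subgroup they normally generate is {e, a, a², a³, a⁴, a⁵, a⁶, a⁷, a⁸, a⁹, a¹⁰}, of order 11.
Check: |G/G'| = 22/11 = 2 is the order of the abelianisation.

Answer: 11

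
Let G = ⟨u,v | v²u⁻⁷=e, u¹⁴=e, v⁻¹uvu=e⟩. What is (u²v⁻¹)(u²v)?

Compute (u²v⁻¹) · (u²v) by multiplying left to right and reducing via the relations at each step:
  (u²v⁻¹) · u² = v⁻¹
  (v⁻¹) · v = e

Answer: e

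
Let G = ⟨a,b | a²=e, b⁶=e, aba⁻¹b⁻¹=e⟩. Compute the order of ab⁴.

Compute successive powers until reaching e:
  (ab⁴)¹ = ab⁴, (ab⁴)² = b², (ab⁴)³ = a, (ab⁴)⁴ = b⁴, (ab⁴)⁵ = ab², (ab⁴)⁶ = e.
The smallest positive k with (ab⁴)ᵏ = e is 6.

Answer: 6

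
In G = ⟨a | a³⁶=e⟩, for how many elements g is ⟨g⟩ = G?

G is cyclic of order 36. An element generates G iff its order is 36, and a cyclic group of order 36 has exactly φ(36) = 12 such elements.

Answer: 12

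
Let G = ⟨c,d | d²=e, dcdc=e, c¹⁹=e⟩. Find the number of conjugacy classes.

The conjugacy classes (representative and size) are:
  [e] (size 1), [c¹⁸] (size 2), [c²] (size 2), [c¹⁶] (size 2), [c⁴] (size 2), [c¹⁴] (size 2), [c¹³] (size 2), [c¹²] (size 2), [c⁸] (size 2), [c⁹] (size 2), [d] (size 19).
Class equation: 1 + 2 + 2 + 2 + 2 + 2 + 2 + 2 + 2 + 2 + 19 = 38 = |G|. So G has 11 conjugacy classes.

Answer: 11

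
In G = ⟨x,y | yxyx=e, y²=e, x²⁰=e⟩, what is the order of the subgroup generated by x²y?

|⟨x²y⟩| equals the order of x²y. Compute successive powers until reaching e:
  (x²y)¹ = x²y, (x²y)² = e.
The smallest positive k with (x²y)ᵏ = e is 2, so |⟨x²y⟩| = 2.

Answer: 2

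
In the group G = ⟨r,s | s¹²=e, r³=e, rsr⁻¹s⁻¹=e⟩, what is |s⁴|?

Compute successive powers until reaching e:
  (s⁴)¹ = s⁴, (s⁴)² = s⁸, (s⁴)³ = e.
The smallest positive k with (s⁴)ᵏ = e is 3.

Answer: 3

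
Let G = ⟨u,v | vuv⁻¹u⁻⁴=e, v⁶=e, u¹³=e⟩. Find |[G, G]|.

G' = [G, G] is generated by all commutators. The generator-pair commutators are: [u, v] = u¹⁰.
The subgroup they normally generate is {e, u, u², u³, u⁴, u⁵, u⁶, u⁷, u⁸, u⁹, u¹⁰, u¹¹, u¹²}, of order 13.
Check: |G/G'| = 78/13 = 6 is the order of the abelianisation.

Answer: 13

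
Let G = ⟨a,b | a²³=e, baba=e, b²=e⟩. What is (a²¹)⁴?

Compute successive powers of (a²¹), reducing at each step:
  (a²¹)²: (a²¹) · a²¹ = a¹⁹
  (a²¹)³: (a¹⁹) · a²¹ = a¹⁷
  (a²¹)⁴: (a¹⁷) · a²¹ = a¹⁵

Answer: a¹⁵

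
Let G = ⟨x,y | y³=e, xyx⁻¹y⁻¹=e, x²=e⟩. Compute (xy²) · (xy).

Compute (xy²) · (xy) by multiplying left to right and reducing via the relations at each step:
  (xy²) · x = y²
  (y²) · y = e

Answer: e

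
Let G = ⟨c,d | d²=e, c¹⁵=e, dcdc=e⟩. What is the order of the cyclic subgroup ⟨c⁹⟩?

|⟨c⁹⟩| equals the order of c⁹. Compute successive powers until reaching e:
  (c⁹)¹ = c⁹, (c⁹)² = c³, (c⁹)³ = c¹², (c⁹)⁴ = c⁶, (c⁹)⁵ = e.
The smallest positive k with (c⁹)ᵏ = e is 5, so |⟨c⁹⟩| = 5.

Answer: 5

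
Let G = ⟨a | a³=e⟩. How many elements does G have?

G is generated by a single element, so G is cyclic. The relator gives a³ = e and no smaller power is forced to be e, so the 3 powers {a, e, a²} are distinct. Hence |G| = 3.

Answer: 3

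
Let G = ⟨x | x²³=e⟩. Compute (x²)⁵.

Compute successive powers of (x²), reducing at each step:
  (x²)²: (x²) · x² = x⁴
  (x²)³: (x⁴) · x² = x⁶
  (x²)⁴: (x⁶) · x² = x⁸
  (x²)⁵: (x⁸) · x² = x¹⁰

Answer: x¹⁰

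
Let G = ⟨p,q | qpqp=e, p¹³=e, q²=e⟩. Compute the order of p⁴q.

Compute successive powers until reaching e:
  (p⁴q)¹ = p⁴q, (p⁴q)² = e.
The smallest positive k with (p⁴q)ᵏ = e is 2.

Answer: 2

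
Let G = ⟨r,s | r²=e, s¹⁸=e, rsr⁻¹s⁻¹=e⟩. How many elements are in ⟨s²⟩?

|⟨s²⟩| equals the order of s². Compute successive powers until reaching e:
  (s²)¹ = s², (s²)² = s⁴, (s²)³ = s⁶, (s²)⁴ = s⁸, (s²)⁵ = s¹⁰, (s²)⁶ = s¹², (s²)⁷ = s¹⁴, (s²)⁸ = s¹⁶, (s²)⁹ = e.
The smallest positive k with (s²)ᵏ = e is 9, so |⟨s²⟩| = 9.

Answer: 9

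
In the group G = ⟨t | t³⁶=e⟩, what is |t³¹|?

Compute successive powers until reaching e:
  (t³¹)¹ = t³¹, (t³¹)² = t²⁶, (t³¹)³ = t²¹, (t³¹)⁴ = t¹⁶, (t³¹)⁵ = t¹¹, (t³¹)⁶ = t⁶, (t³¹)⁷ = t, (t³¹)⁸ = t³², (t³¹)⁹ = t²⁷, (t³¹)¹⁰ = t²², (t³¹)¹¹ = t¹⁷, (t³¹)¹² = t¹², (t³¹)¹³ = t⁷, (t³¹)¹⁴ = t², (t³¹)¹⁵ = t³³, (t³¹)¹⁶ = t²⁸, (t³¹)¹⁷ = t²³, (t³¹)¹⁸ = t¹⁸, (t³¹)¹⁹ = t¹³, (t³¹)²⁰ = t⁸, (t³¹)²¹ = t³, (t³¹)²² = t³⁴, (t³¹)²³ = t²⁹, (t³¹)²⁴ = t²⁴, (t³¹)²⁵ = t¹⁹, (t³¹)²⁶ = t¹⁴, (t³¹)²⁷ = t⁹, (t³¹)²⁸ = t⁴, (t³¹)²⁹ = t³⁵, (t³¹)³⁰ = t³⁰, (t³¹)³¹ = t²⁵, (t³¹)³² = t²⁰, (t³¹)³³ = t¹⁵, (t³¹)³⁴ = t¹⁰, (t³¹)³⁵ = t⁵, (t³¹)³⁶ = e.
The smallest positive k with (t³¹)ᵏ = e is 36.

Answer: 36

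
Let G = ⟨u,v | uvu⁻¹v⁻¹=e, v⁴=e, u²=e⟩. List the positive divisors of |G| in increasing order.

|G| = 8 = 2³. By Lagrange's theorem the order of any subgroup divides 8; the divisors of 8 are 1, 2, 4, 8.

Answer: 1, 2, 4, 8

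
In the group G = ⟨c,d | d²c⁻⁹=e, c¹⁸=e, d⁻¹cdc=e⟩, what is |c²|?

Compute successive powers until reaching e:
  (c²)¹ = c², (c²)² = c⁴, (c²)³ = c⁶, (c²)⁴ = c⁸, (c²)⁵ = c¹⁰, (c²)⁶ = c¹², (c²)⁷ = c¹⁴, (c²)⁸ = c¹⁶, (c²)⁹ = e.
The smallest positive k with (c²)ᵏ = e is 9.

Answer: 9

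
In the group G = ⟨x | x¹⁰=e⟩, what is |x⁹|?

Compute successive powers until reaching e:
  (x⁹)¹ = x⁹, (x⁹)² = x⁸, (x⁹)³ = x⁷, (x⁹)⁴ = x⁶, (x⁹)⁵ = x⁵, (x⁹)⁶ = x⁴, (x⁹)⁷ = x³, (x⁹)⁸ = x², (x⁹)⁹ = x, (x⁹)¹⁰ = e.
The smallest positive k with (x⁹)ᵏ = e is 10.

Answer: 10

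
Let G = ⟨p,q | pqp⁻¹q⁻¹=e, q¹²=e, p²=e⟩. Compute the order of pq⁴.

Compute successive powers until reaching e:
  (pq⁴)¹ = pq⁴, (pq⁴)² = q⁸, (pq⁴)³ = p, (pq⁴)⁴ = q⁴, (pq⁴)⁵ = pq⁸, (pq⁴)⁶ = e.
The smallest positive k with (pq⁴)ᵏ = e is 6.

Answer: 6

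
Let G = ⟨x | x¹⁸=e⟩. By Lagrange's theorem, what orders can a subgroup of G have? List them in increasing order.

|G| = 18 = 2 · 3². By Lagrange's theorem the order of any subgroup divides 18; the divisors of 18 are 1, 2, 3, 6, 9, 18.

Answer: 1, 2, 3, 6, 9, 18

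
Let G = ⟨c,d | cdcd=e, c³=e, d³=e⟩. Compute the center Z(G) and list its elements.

An element z ∈ Z(G) iff z commutes with every generator.
For example e is central: e·c = c = c·e; e·d = d = d·e.
Whereas c ∉ Z(G) since c·d = cd ≠ c²d² = d·c.
Checking each of the 12 elements this way gives Z(G) = {e}, of order 1.

Answer: {e}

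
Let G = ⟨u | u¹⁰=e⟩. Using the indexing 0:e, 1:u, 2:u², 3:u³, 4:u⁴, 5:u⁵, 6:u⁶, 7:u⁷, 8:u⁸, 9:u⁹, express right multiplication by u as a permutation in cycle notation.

(0 1 2 3 4 5 6 7 8 9)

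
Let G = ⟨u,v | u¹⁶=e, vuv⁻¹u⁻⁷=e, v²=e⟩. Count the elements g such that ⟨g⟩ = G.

⟨g⟩ = G would require ord(g) = |G| = 32, but the maximum element order in G is 16 < 32. So G is not cyclic and no single element generates it: the count is 0.

Answer: 0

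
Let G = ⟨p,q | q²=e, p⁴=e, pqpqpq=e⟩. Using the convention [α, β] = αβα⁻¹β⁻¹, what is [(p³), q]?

[(p³), q] = (p³)·q·(p³)⁻¹·q⁻¹.
  (p³) · q = p³q
  (p³q) · p = p³qp
  (p³qp) · q = p²qp³

Answer: p²qp³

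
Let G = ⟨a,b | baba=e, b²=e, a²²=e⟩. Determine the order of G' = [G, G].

G' = [G, G] is generated by all commutators. The generator-pair commutators are: [a, b] = a².
The subgroup they normally generate is {e, a², a⁴, a⁶, a⁸, a¹⁰, a¹², a¹⁴, a¹⁶, a¹⁸, a²⁰}, of order 11.
Check: |G/G'| = 44/11 = 4 is the order of the abelianisation.

Answer: 11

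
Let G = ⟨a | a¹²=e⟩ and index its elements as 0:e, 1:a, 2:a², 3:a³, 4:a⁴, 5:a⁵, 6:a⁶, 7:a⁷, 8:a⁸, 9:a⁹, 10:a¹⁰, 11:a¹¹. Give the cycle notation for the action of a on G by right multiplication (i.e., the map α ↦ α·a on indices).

(0 1 2 3 4 5 6 7 8 9 10 11)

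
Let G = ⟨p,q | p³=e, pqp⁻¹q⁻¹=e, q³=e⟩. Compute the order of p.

Compute successive powers until reaching e:
  p¹ = p, p² = p², p³ = e.
The smallest positive k with pᵏ = e is 3.

Answer: 3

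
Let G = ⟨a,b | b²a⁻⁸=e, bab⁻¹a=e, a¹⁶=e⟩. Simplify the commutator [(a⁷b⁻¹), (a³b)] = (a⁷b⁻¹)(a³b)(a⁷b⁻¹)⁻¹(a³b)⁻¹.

[(a⁷b⁻¹), (a³b)] = (a⁷b⁻¹)·(a³b)·(a⁷b⁻¹)⁻¹·(a³b)⁻¹.
  (a⁷b⁻¹) · (a³b) = a⁴
  (a⁴) · (a⁷b) = a³b⁻¹
  (a³b⁻¹) · (a³b⁻¹) = a⁸

Answer: a⁸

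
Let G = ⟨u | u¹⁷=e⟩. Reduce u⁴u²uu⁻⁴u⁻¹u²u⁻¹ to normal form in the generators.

Multiply left to right, reducing at each step:
  (u⁴) · u² = u⁶
  (u⁶) · u = u⁷
  (u⁷) · u⁻⁴ = u³
  (u³) · u⁻¹ = u²
  (u²) · u² = u⁴
  (u⁴) · u⁻¹ = u³

Answer: u³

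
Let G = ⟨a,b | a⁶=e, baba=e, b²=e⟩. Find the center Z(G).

An element z ∈ Z(G) iff z commutes with every generator.
For example a³ is central: (a³)·a = a⁴ = a·(a³); (a³)·b = a³b = b·(a³).
Whereas a ∉ Z(G) since a·b = ab ≠ a⁵b = b·a.
Checking each of the 12 elements this way gives Z(G) = {e, a³}, of order 2.

Answer: {e, a³}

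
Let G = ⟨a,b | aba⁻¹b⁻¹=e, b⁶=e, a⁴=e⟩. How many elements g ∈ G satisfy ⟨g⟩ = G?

⟨g⟩ = G would require ord(g) = |G| = 24, but the maximum element order in G is 12 < 24. So G is not cyclic and no single element generates it: the count is 0.

Answer: 0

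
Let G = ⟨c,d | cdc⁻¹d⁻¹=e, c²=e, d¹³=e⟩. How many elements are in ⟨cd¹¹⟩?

|⟨cd¹¹⟩| equals the order of cd¹¹. Compute successive powers until reaching e:
  (cd¹¹)¹ = cd¹¹, (cd¹¹)² = d⁹, (cd¹¹)³ = cd⁷, (cd¹¹)⁴ = d⁵, (cd¹¹)⁵ = cd³, (cd¹¹)⁶ = d, (cd¹¹)⁷ = cd¹², (cd¹¹)⁸ = d¹⁰, (cd¹¹)⁹ = cd⁸, (cd¹¹)¹⁰ = d⁶, (cd¹¹)¹¹ = cd⁴, (cd¹¹)¹² = d², (cd¹¹)¹³ = c, (cd¹¹)¹⁴ = d¹¹, (cd¹¹)¹⁵ = cd⁹, (cd¹¹)¹⁶ = d⁷, (cd¹¹)¹⁷ = cd⁵, (cd¹¹)¹⁸ = d³, (cd¹¹)¹⁹ = cd, (cd¹¹)²⁰ = d¹², (cd¹¹)²¹ = cd¹⁰, (cd¹¹)²² = d⁸, (cd¹¹)²³ = cd⁶, (cd¹¹)²⁴ = d⁴, (cd¹¹)²⁵ = cd², (cd¹¹)²⁶ = e.
The smallest positive k with (cd¹¹)ᵏ = e is 26, so |⟨cd¹¹⟩| = 26.

Answer: 26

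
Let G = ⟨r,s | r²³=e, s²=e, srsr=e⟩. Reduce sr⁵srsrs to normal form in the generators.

Multiply left to right, reducing at each step:
  s · r⁵ = r¹⁸s
  (r¹⁸s) · s = r¹⁸
  (r¹⁸) · r = r¹⁹
  (r¹⁹) · s = r¹⁹s
  (r¹⁹s) · r = r¹⁸s
  (r¹⁸s) · s = r¹⁸

Answer: r¹⁸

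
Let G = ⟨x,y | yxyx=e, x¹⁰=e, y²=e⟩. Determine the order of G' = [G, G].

G' = [G, G] is generated by all commutators. The generator-pair commutators are: [x, y] = x².
The subgroup they normally generate is {e, x², x⁴, x⁶, x⁸}, of order 5.
Check: |G/G'| = 20/5 = 4 is the order of the abelianisation.

Answer: 5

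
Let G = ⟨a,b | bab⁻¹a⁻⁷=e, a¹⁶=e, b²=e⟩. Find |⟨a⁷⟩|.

|⟨a⁷⟩| equals the order of a⁷. Compute successive powers until reaching e:
  (a⁷)¹ = a⁷, (a⁷)² = a¹⁴, (a⁷)³ = a⁵, (a⁷)⁴ = a¹², (a⁷)⁵ = a³, (a⁷)⁶ = a¹⁰, (a⁷)⁷ = a, (a⁷)⁸ = a⁸, (a⁷)⁹ = a¹⁵, (a⁷)¹⁰ = a⁶, (a⁷)¹¹ = a¹³, (a⁷)¹² = a⁴, (a⁷)¹³ = a¹¹, (a⁷)¹⁴ = a², (a⁷)¹⁵ = a⁹, (a⁷)¹⁶ = e.
The smallest positive k with (a⁷)ᵏ = e is 16, so |⟨a⁷⟩| = 16.

Answer: 16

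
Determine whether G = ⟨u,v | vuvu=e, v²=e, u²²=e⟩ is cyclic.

Every cyclic group is abelian. But u·v = uv while v·u = u²¹v, so u·v ≠ v·u and G is not abelian. Hence G is not cyclic.

Answer: No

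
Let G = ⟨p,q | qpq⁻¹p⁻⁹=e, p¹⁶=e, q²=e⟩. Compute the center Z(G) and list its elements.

An element z ∈ Z(G) iff z commutes with every generator.
For example p² is central: (p²)·p = p³ = p·(p²); (p²)·q = p²q = q·(p²).
Whereas p ∉ Z(G) since p·q = pq ≠ p⁹q = q·p.
Checking each of the 32 elements this way gives Z(G) = {e, p², p⁴, p⁶, p⁸, p¹⁰, p¹², p¹⁴}, of order 8.

Answer: {e, p², p⁴, p⁶, p⁸, p¹⁰, p¹², p¹⁴}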